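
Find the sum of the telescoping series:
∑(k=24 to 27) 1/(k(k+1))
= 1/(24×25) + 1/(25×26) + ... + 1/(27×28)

Partial fractions: 1/(k(k+1)) = 1/k - 1/(k+1)
The series telescopes:
= (1/24 - 1/25) + (1/25 - 1/26) + ... + (1/27 - 1/28)
= 1/24 - 1/28
= 1/168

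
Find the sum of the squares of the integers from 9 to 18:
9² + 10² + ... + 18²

Use ∑_{k=1}^{n} k² = n(n+1)(2n+1)/6, then subtract the first 8 terms.
∑_{k=1}^{18} k² = 18×19×37/6 = 2109
∑_{k=1}^{8} k² = 8×9×17/6 = 204
∑_{k=9}^{18} k² = 2109 - 204 = 1905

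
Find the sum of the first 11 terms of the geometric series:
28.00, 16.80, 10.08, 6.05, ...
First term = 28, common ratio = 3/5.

Sₙ = a(1 - rⁿ) / (1 - r)
S_11 = 28(1 - (3/5)^11) / (1 - (3/5))
S_11 = 28(1 - (177147/48828125)) / (2/5)
S_11 = 681113692/9765625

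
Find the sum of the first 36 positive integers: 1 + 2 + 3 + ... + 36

Formula: ∑k = n(n+1)/2
= 36×37/2
= 1332/2
= 666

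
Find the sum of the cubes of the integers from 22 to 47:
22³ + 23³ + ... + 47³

Use ∑_{k=1}^{n} k³ = [n(n+1)/2]², then subtract the first 21 terms.
∑_{k=1}^{47} k³ = [47×48/2]² = 1128² = 1272384
∑_{k=1}^{21} k³ = [21×22/2]² = 231² = 53361
∑_{k=22}^{47} k³ = 1272384 - 53361 = 1219023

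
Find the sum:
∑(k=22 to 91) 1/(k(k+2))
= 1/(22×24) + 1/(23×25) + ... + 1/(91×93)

Partial fractions: 1/(k(k+2)) = (1/2)[1/k - 1/(k+2)]
Telescoping leaves the first two and last two terms:
= (1/2)[1/22 + 1/23 - 1/92 - 1/93]
= 6335/188232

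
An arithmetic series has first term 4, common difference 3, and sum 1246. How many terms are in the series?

Using S = n/2 × [2a + (n-1)d]
1246 = n/2 × [2(4) + (n-1)(3)]
1246 = n/2 × [8 + 3n - 3]
2492 = n × [5 + 3n]
3n² + (5)n - 2492 = 0
Discriminant: Δ = (5)² - 4(3)(-2492) = 25 + 29904 = 29929
√Δ = 173
n = [-(5) + √Δ] / (2·3) = (-5 + 173) / 6 = 168 / 6 = 28
(The negative root is discarded since n must be a positive integer.)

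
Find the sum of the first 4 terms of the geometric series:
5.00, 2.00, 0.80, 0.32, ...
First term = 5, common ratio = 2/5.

Sₙ = a(1 - rⁿ) / (1 - r)
S_4 = 5(1 - (2/5)^4) / (1 - (2/5))
S_4 = 5(1 - (16/625)) / (3/5)
S_4 = 203/25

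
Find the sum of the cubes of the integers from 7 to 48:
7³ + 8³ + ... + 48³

Use ∑_{k=1}^{n} k³ = [n(n+1)/2]², then subtract the first 6 terms.
∑_{k=1}^{48} k³ = [48×49/2]² = 1176² = 1382976
∑_{k=1}^{6} k³ = [6×7/2]² = 21² = 441
∑_{k=7}^{48} k³ = 1382976 - 441 = 1382535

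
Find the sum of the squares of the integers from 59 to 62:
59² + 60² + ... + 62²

Use ∑_{k=1}^{n} k² = n(n+1)(2n+1)/6, then subtract the first 58 terms.
∑_{k=1}^{62} k² = 62×63×125/6 = 81375
∑_{k=1}^{58} k² = 58×59×117/6 = 66729
∑_{k=59}^{62} k² = 81375 - 66729 = 14646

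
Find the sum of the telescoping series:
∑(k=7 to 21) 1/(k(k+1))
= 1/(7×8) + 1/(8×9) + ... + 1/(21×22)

Partial fractions: 1/(k(k+1)) = 1/k - 1/(k+1)
The series telescopes:
= (1/7 - 1/8) + (1/8 - 1/9) + ... + (1/21 - 1/22)
= 1/7 - 1/22
= 15/154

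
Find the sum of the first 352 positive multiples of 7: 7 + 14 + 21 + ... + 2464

Factor out 7: = 7(1 + 2 + ... + 352) = 7 × n(n+1)/2
= 7 × 352×353/2
= 7 × 62128
= 434896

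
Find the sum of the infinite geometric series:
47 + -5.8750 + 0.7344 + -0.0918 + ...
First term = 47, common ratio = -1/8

For |r| < 1, S = a / (1 - r)
S = 47 / (1 - (-1/8))
S = 47 / (9/8)
S = 376/9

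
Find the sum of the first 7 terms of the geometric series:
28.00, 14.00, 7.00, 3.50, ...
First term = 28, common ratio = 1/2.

Sₙ = a(1 - rⁿ) / (1 - r)
S_7 = 28(1 - (1/2)^7) / (1 - (1/2))
S_7 = 28(1 - (1/128)) / (1/2)
S_7 = 889/16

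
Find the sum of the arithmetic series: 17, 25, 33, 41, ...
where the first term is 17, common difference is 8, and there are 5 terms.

Sₙ = n/2 × (first + last)
Last term = a + (n-1)d = 17 + (5-1)×8 = 49
S_5 = 5/2 × (17 + 49)
S_5 = 5/2 × 66 = 165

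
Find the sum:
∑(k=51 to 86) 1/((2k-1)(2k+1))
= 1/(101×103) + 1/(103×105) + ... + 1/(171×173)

Partial fractions: 1/((2k-1)(2k+1)) = (1/2)[1/(2k-1) - 1/(2k+1)]
The series telescopes:
= (1/2)[1/101 - 1/173]
= 36/17473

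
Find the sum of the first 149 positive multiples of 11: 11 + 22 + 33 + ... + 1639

Factor out 11: = 11(1 + 2 + ... + 149) = 11 × n(n+1)/2
= 11 × 149×150/2
= 11 × 11175
= 122925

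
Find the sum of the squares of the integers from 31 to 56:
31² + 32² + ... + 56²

Use ∑_{k=1}^{n} k² = n(n+1)(2n+1)/6, then subtract the first 30 terms.
∑_{k=1}^{56} k² = 56×57×113/6 = 60116
∑_{k=1}^{30} k² = 30×31×61/6 = 9455
∑_{k=31}^{56} k² = 60116 - 9455 = 50661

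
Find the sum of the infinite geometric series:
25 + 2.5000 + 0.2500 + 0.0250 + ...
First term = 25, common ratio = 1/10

For |r| < 1, S = a / (1 - r)
S = 25 / (1 - (1/10))
S = 25 / (9/10)
S = 250/9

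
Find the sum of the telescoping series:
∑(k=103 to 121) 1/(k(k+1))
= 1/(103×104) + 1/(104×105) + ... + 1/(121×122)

Partial fractions: 1/(k(k+1)) = 1/k - 1/(k+1)
The series telescopes:
= (1/103 - 1/104) + (1/104 - 1/105) + ... + (1/121 - 1/122)
= 1/103 - 1/122
= 19/12566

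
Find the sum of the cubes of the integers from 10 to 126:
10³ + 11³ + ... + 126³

Use ∑_{k=1}^{n} k³ = [n(n+1)/2]², then subtract the first 9 terms.
∑_{k=1}^{126} k³ = [126×127/2]² = 8001² = 64016001
∑_{k=1}^{9} k³ = [9×10/2]² = 45² = 2025
∑_{k=10}^{126} k³ = 64016001 - 2025 = 64013976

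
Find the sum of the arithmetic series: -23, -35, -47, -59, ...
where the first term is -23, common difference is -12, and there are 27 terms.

Sₙ = n/2 × (first + last)
Last term = a + (n-1)d = -23 + (27-1)×(-12) = -335
S_27 = 27/2 × (-23 + (-335))
S_27 = 27/2 × (-358) = -4833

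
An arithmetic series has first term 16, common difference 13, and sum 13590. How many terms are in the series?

Using S = n/2 × [2a + (n-1)d]
13590 = n/2 × [2(16) + (n-1)(13)]
13590 = n/2 × [32 + 13n - 13]
27180 = n × [19 + 13n]
13n² + (19)n - 27180 = 0
Discriminant: Δ = (19)² - 4(13)(-27180) = 361 + 1413360 = 1413721
√Δ = 1189
n = [-(19) + √Δ] / (2·13) = (-19 + 1189) / 26 = 1170 / 26 = 45
(The negative root is discarded since n must be a positive integer.)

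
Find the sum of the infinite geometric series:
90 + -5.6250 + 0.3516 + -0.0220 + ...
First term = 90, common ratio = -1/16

For |r| < 1, S = a / (1 - r)
S = 90 / (1 - (-1/16))
S = 90 / (17/16)
S = 1440/17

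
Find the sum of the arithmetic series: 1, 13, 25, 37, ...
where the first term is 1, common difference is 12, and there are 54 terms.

Sₙ = n/2 × (first + last)
Last term = a + (n-1)d = 1 + (54-1)×12 = 637
S_54 = 54/2 × (1 + 637)
S_54 = 54/2 × 638 = 17226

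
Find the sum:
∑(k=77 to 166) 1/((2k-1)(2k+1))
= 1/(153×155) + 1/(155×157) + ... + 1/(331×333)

Partial fractions: 1/((2k-1)(2k+1)) = (1/2)[1/(2k-1) - 1/(2k+1)]
The series telescopes:
= (1/2)[1/153 - 1/333]
= 10/5661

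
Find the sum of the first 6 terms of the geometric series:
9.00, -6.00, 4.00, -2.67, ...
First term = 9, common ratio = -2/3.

Sₙ = a(1 - rⁿ) / (1 - r)
S_6 = 9(1 - (-2/3)^6) / (1 - (-2/3))
S_6 = 9(1 - (64/729)) / (5/3)
S_6 = 133/27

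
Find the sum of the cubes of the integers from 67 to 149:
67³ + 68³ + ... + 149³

Use ∑_{k=1}^{n} k³ = [n(n+1)/2]², then subtract the first 66 terms.
∑_{k=1}^{149} k³ = [149×150/2]² = 11175² = 124880625
∑_{k=1}^{66} k³ = [66×67/2]² = 2211² = 4888521
∑_{k=67}^{149} k³ = 124880625 - 4888521 = 119992104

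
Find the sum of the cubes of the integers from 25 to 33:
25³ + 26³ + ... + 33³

Use ∑_{k=1}^{n} k³ = [n(n+1)/2]², then subtract the first 24 terms.
∑_{k=1}^{33} k³ = [33×34/2]² = 561² = 314721
∑_{k=1}^{24} k³ = [24×25/2]² = 300² = 90000
∑_{k=25}^{33} k³ = 314721 - 90000 = 224721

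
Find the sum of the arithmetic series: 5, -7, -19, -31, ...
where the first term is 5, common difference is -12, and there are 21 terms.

Sₙ = n/2 × (first + last)
Last term = a + (n-1)d = 5 + (21-1)×(-12) = -235
S_21 = 21/2 × (5 + (-235))
S_21 = 21/2 × (-230) = -2415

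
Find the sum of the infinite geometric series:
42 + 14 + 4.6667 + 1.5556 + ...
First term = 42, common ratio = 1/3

For |r| < 1, S = a / (1 - r)
S = 42 / (1 - (1/3))
S = 42 / (2/3)
S = 63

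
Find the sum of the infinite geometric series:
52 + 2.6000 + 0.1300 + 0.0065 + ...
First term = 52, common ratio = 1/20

For |r| < 1, S = a / (1 - r)
S = 52 / (1 - (1/20))
S = 52 / (19/20)
S = 1040/19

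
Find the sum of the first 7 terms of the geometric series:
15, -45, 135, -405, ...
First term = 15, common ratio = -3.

Sₙ = a(1 - rⁿ) / (1 - r)
S_7 = 15(1 - (-3)^7) / (1 - (-3))
S_7 = 15(1 - (-2187)) / (4)
S_7 = 8205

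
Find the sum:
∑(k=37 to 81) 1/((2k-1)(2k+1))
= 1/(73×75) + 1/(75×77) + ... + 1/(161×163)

Partial fractions: 1/((2k-1)(2k+1)) = (1/2)[1/(2k-1) - 1/(2k+1)]
The series telescopes:
= (1/2)[1/73 - 1/163]
= 45/11899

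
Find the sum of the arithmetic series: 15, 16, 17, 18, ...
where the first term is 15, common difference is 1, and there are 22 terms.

Sₙ = n/2 × (first + last)
Last term = a + (n-1)d = 15 + (22-1)×1 = 36
S_22 = 22/2 × (15 + 36)
S_22 = 22/2 × 51 = 561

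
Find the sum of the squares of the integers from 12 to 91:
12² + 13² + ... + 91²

Use ∑_{k=1}^{n} k² = n(n+1)(2n+1)/6, then subtract the first 11 terms.
∑_{k=1}^{91} k² = 91×92×183/6 = 255346
∑_{k=1}^{11} k² = 11×12×23/6 = 506
∑_{k=12}^{91} k² = 255346 - 506 = 254840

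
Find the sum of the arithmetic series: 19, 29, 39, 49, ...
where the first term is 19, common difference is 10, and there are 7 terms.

Sₙ = n/2 × (first + last)
Last term = a + (n-1)d = 19 + (7-1)×10 = 79
S_7 = 7/2 × (19 + 79)
S_7 = 7/2 × 98 = 343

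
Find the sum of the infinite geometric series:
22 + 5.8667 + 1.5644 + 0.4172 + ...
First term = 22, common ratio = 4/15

For |r| < 1, S = a / (1 - r)
S = 22 / (1 - (4/15))
S = 22 / (11/15)
S = 30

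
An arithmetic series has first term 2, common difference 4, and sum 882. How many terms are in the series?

Using S = n/2 × [2a + (n-1)d]
882 = n/2 × [2(2) + (n-1)(4)]
882 = n/2 × [4 + 4n - 4]
1764 = n × [0 + 4n]
4n² + (0)n - 1764 = 0
Discriminant: Δ = (0)² - 4(4)(-1764) = 0 + 28224 = 28224
√Δ = 168
n = [-(0) + √Δ] / (2·4) = (0 + 168) / 8 = 168 / 8 = 21
(The negative root is discarded since n must be a positive integer.)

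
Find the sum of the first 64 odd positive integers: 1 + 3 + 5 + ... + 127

Sum of first n odd numbers = n²
= 64²
= 4096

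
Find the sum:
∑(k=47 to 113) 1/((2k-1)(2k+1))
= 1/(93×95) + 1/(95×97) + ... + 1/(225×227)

Partial fractions: 1/((2k-1)(2k+1)) = (1/2)[1/(2k-1) - 1/(2k+1)]
The series telescopes:
= (1/2)[1/93 - 1/227]
= 67/21111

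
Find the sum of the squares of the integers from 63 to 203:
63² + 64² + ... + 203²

Use ∑_{k=1}^{n} k² = n(n+1)(2n+1)/6, then subtract the first 62 terms.
∑_{k=1}^{203} k² = 203×204×407/6 = 2809114
∑_{k=1}^{62} k² = 62×63×125/6 = 81375
∑_{k=63}^{203} k² = 2809114 - 81375 = 2727739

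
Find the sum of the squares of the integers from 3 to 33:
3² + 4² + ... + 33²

Use ∑_{k=1}^{n} k² = n(n+1)(2n+1)/6, then subtract the first 2 terms.
∑_{k=1}^{33} k² = 33×34×67/6 = 12529
∑_{k=1}^{2} k² = 2×3×5/6 = 5
∑_{k=3}^{33} k² = 12529 - 5 = 12524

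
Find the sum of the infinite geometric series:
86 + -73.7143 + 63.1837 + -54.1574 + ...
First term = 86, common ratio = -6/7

For |r| < 1, S = a / (1 - r)
S = 86 / (1 - (-6/7))
S = 86 / (13/7)
S = 602/13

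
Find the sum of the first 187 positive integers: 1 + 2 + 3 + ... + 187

Formula: ∑k = n(n+1)/2
= 187×188/2
= 35156/2
= 17578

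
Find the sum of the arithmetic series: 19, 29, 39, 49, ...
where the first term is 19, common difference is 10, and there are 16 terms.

Sₙ = n/2 × (first + last)
Last term = a + (n-1)d = 19 + (16-1)×10 = 169
S_16 = 16/2 × (19 + 169)
S_16 = 16/2 × 188 = 1504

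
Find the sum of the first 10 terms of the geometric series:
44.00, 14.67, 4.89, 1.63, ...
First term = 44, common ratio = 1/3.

Sₙ = a(1 - rⁿ) / (1 - r)
S_10 = 44(1 - (1/3)^10) / (1 - (1/3))
S_10 = 44(1 - (1/59049)) / (2/3)
S_10 = 1299056/19683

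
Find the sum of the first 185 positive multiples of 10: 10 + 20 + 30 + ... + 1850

Factor out 10: = 10(1 + 2 + ... + 185) = 10 × n(n+1)/2
= 10 × 185×186/2
= 10 × 17205
= 172050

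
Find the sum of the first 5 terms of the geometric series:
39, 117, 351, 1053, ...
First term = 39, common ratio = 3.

Sₙ = a(1 - rⁿ) / (1 - r)
S_5 = 39(1 - 3^5) / (1 - 3)
S_5 = 39(1 - 243) / (-2)
S_5 = 4719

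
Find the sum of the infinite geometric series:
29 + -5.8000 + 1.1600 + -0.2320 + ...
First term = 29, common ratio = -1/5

For |r| < 1, S = a / (1 - r)
S = 29 / (1 - (-1/5))
S = 29 / (6/5)
S = 145/6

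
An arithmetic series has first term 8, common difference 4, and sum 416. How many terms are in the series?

Using S = n/2 × [2a + (n-1)d]
416 = n/2 × [2(8) + (n-1)(4)]
416 = n/2 × [16 + 4n - 4]
832 = n × [12 + 4n]
4n² + (12)n - 832 = 0
Discriminant: Δ = (12)² - 4(4)(-832) = 144 + 13312 = 13456
√Δ = 116
n = [-(12) + √Δ] / (2·4) = (-12 + 116) / 8 = 104 / 8 = 13
(The negative root is discarded since n must be a positive integer.)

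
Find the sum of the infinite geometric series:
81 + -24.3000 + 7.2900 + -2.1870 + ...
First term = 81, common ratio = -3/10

For |r| < 1, S = a / (1 - r)
S = 81 / (1 - (-3/10))
S = 81 / (13/10)
S = 810/13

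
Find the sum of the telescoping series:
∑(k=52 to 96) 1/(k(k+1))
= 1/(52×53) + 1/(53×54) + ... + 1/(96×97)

Partial fractions: 1/(k(k+1)) = 1/k - 1/(k+1)
The series telescopes:
= (1/52 - 1/53) + (1/53 - 1/54) + ... + (1/96 - 1/97)
= 1/52 - 1/97
= 45/5044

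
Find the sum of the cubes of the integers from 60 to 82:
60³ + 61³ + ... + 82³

Use ∑_{k=1}^{n} k³ = [n(n+1)/2]², then subtract the first 59 terms.
∑_{k=1}^{82} k³ = [82×83/2]² = 3403² = 11580409
∑_{k=1}^{59} k³ = [59×60/2]² = 1770² = 3132900
∑_{k=60}^{82} k³ = 11580409 - 3132900 = 8447509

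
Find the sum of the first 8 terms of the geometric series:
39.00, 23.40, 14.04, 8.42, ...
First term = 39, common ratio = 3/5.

Sₙ = a(1 - rⁿ) / (1 - r)
S_8 = 39(1 - (3/5)^8) / (1 - (3/5))
S_8 = 39(1 - (6561/390625)) / (2/5)
S_8 = 7489248/78125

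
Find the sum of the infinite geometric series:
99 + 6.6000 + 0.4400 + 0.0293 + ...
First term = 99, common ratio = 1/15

For |r| < 1, S = a / (1 - r)
S = 99 / (1 - (1/15))
S = 99 / (14/15)
S = 1485/14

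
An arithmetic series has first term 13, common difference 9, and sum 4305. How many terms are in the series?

Using S = n/2 × [2a + (n-1)d]
4305 = n/2 × [2(13) + (n-1)(9)]
4305 = n/2 × [26 + 9n - 9]
8610 = n × [17 + 9n]
9n² + (17)n - 8610 = 0
Discriminant: Δ = (17)² - 4(9)(-8610) = 289 + 309960 = 310249
√Δ = 557
n = [-(17) + √Δ] / (2·9) = (-17 + 557) / 18 = 540 / 18 = 30
(The negative root is discarded since n must be a positive integer.)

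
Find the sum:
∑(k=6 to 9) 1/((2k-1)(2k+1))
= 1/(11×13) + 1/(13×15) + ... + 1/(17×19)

Partial fractions: 1/((2k-1)(2k+1)) = (1/2)[1/(2k-1) - 1/(2k+1)]
The series telescopes:
= (1/2)[1/11 - 1/19]
= 4/209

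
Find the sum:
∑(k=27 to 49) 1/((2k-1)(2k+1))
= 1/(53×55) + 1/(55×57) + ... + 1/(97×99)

Partial fractions: 1/((2k-1)(2k+1)) = (1/2)[1/(2k-1) - 1/(2k+1)]
The series telescopes:
= (1/2)[1/53 - 1/99]
= 23/5247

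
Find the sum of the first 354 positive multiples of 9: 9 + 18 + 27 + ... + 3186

Factor out 9: = 9(1 + 2 + ... + 354) = 9 × n(n+1)/2
= 9 × 354×355/2
= 9 × 62835
= 565515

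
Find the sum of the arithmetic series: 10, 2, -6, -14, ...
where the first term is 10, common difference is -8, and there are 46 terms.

Sₙ = n/2 × (first + last)
Last term = a + (n-1)d = 10 + (46-1)×(-8) = -350
S_46 = 46/2 × (10 + (-350))
S_46 = 46/2 × (-340) = -7820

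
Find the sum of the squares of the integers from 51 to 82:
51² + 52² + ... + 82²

Use ∑_{k=1}^{n} k² = n(n+1)(2n+1)/6, then subtract the first 50 terms.
∑_{k=1}^{82} k² = 82×83×165/6 = 187165
∑_{k=1}^{50} k² = 50×51×101/6 = 42925
∑_{k=51}^{82} k² = 187165 - 42925 = 144240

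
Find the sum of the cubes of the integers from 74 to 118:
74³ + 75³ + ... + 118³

Use ∑_{k=1}^{n} k³ = [n(n+1)/2]², then subtract the first 73 terms.
∑_{k=1}^{118} k³ = [118×119/2]² = 7021² = 49294441
∑_{k=1}^{73} k³ = [73×74/2]² = 2701² = 7295401
∑_{k=74}^{118} k³ = 49294441 - 7295401 = 41999040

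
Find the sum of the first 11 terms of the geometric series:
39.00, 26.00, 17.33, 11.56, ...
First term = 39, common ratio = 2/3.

Sₙ = a(1 - rⁿ) / (1 - r)
S_11 = 39(1 - (2/3)^11) / (1 - (2/3))
S_11 = 39(1 - (2048/177147)) / (1/3)
S_11 = 2276287/19683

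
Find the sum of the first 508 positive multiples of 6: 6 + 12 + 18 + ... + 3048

Factor out 6: = 6(1 + 2 + ... + 508) = 6 × n(n+1)/2
= 6 × 508×509/2
= 6 × 129286
= 775716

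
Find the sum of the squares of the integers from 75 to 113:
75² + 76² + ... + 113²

Use ∑_{k=1}^{n} k² = n(n+1)(2n+1)/6, then subtract the first 74 terms.
∑_{k=1}^{113} k² = 113×114×227/6 = 487369
∑_{k=1}^{74} k² = 74×75×149/6 = 137825
∑_{k=75}^{113} k² = 487369 - 137825 = 349544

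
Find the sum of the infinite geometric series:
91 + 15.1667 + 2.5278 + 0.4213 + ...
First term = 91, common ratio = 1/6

For |r| < 1, S = a / (1 - r)
S = 91 / (1 - (1/6))
S = 91 / (5/6)
S = 546/5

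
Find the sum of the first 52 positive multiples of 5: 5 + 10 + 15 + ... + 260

Factor out 5: = 5(1 + 2 + ... + 52) = 5 × n(n+1)/2
= 5 × 52×53/2
= 5 × 1378
= 6890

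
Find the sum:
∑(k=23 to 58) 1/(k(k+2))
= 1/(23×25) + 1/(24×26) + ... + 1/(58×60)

Partial fractions: 1/(k(k+2)) = (1/2)[1/k - 1/(k+2)]
Telescoping leaves the first two and last two terms:
= (1/2)[1/23 + 1/24 - 1/59 - 1/60]
= 2797/108560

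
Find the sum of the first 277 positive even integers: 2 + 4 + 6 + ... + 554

Sum of first n even numbers = n(n+1)
= 277×278
= 77006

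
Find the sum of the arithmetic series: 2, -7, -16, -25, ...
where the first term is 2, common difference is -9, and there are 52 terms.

Sₙ = n/2 × (first + last)
Last term = a + (n-1)d = 2 + (52-1)×(-9) = -457
S_52 = 52/2 × (2 + (-457))
S_52 = 52/2 × (-455) = -11830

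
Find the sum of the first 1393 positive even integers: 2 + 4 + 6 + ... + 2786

Sum of first n even numbers = n(n+1)
= 1393×1394
= 1941842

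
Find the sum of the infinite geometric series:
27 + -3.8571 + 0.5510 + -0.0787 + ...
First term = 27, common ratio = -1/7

For |r| < 1, S = a / (1 - r)
S = 27 / (1 - (-1/7))
S = 27 / (8/7)
S = 189/8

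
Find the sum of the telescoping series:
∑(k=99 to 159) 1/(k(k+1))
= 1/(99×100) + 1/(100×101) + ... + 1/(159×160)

Partial fractions: 1/(k(k+1)) = 1/k - 1/(k+1)
The series telescopes:
= (1/99 - 1/100) + (1/100 - 1/101) + ... + (1/159 - 1/160)
= 1/99 - 1/160
= 61/15840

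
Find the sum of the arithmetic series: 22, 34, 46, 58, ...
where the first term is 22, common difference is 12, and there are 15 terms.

Sₙ = n/2 × (first + last)
Last term = a + (n-1)d = 22 + (15-1)×12 = 190
S_15 = 15/2 × (22 + 190)
S_15 = 15/2 × 212 = 1590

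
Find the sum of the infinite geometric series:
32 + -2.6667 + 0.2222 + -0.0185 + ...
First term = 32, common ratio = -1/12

For |r| < 1, S = a / (1 - r)
S = 32 / (1 - (-1/12))
S = 32 / (13/12)
S = 384/13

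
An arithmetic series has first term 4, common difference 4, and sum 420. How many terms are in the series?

Using S = n/2 × [2a + (n-1)d]
420 = n/2 × [2(4) + (n-1)(4)]
420 = n/2 × [8 + 4n - 4]
840 = n × [4 + 4n]
4n² + (4)n - 840 = 0
Discriminant: Δ = (4)² - 4(4)(-840) = 16 + 13440 = 13456
√Δ = 116
n = [-(4) + √Δ] / (2·4) = (-4 + 116) / 8 = 112 / 8 = 14
(The negative root is discarded since n must be a positive integer.)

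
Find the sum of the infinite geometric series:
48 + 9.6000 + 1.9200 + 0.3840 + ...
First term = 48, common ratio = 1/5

For |r| < 1, S = a / (1 - r)
S = 48 / (1 - (1/5))
S = 48 / (4/5)
S = 60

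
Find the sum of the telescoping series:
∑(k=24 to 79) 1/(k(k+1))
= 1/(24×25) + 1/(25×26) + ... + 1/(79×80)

Partial fractions: 1/(k(k+1)) = 1/k - 1/(k+1)
The series telescopes:
= (1/24 - 1/25) + (1/25 - 1/26) + ... + (1/79 - 1/80)
= 1/24 - 1/80
= 7/240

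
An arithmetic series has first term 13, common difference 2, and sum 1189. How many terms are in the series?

Using S = n/2 × [2a + (n-1)d]
1189 = n/2 × [2(13) + (n-1)(2)]
1189 = n/2 × [26 + 2n - 2]
2378 = n × [24 + 2n]
2n² + (24)n - 2378 = 0
Discriminant: Δ = (24)² - 4(2)(-2378) = 576 + 19024 = 19600
√Δ = 140
n = [-(24) + √Δ] / (2·2) = (-24 + 140) / 4 = 116 / 4 = 29
(The negative root is discarded since n must be a positive integer.)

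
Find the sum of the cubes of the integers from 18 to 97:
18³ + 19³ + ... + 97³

Use ∑_{k=1}^{n} k³ = [n(n+1)/2]², then subtract the first 17 terms.
∑_{k=1}^{97} k³ = [97×98/2]² = 4753² = 22591009
∑_{k=1}^{17} k³ = [17×18/2]² = 153² = 23409
∑_{k=18}^{97} k³ = 22591009 - 23409 = 22567600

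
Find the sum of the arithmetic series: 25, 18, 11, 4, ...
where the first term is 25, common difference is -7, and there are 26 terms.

Sₙ = n/2 × (first + last)
Last term = a + (n-1)d = 25 + (26-1)×(-7) = -150
S_26 = 26/2 × (25 + (-150))
S_26 = 26/2 × (-125) = -1625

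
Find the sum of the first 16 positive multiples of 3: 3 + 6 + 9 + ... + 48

Factor out 3: = 3(1 + 2 + ... + 16) = 3 × n(n+1)/2
= 3 × 16×17/2
= 3 × 136
= 408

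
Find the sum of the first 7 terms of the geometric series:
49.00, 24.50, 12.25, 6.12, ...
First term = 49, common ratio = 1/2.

Sₙ = a(1 - rⁿ) / (1 - r)
S_7 = 49(1 - (1/2)^7) / (1 - (1/2))
S_7 = 49(1 - (1/128)) / (1/2)
S_7 = 6223/64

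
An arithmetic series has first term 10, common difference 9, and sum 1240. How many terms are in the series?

Using S = n/2 × [2a + (n-1)d]
1240 = n/2 × [2(10) + (n-1)(9)]
1240 = n/2 × [20 + 9n - 9]
2480 = n × [11 + 9n]
9n² + (11)n - 2480 = 0
Discriminant: Δ = (11)² - 4(9)(-2480) = 121 + 89280 = 89401
√Δ = 299
n = [-(11) + √Δ] / (2·9) = (-11 + 299) / 18 = 288 / 18 = 16
(The negative root is discarded since n must be a positive integer.)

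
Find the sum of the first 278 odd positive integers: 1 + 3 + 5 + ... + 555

Sum of first n odd numbers = n²
= 278²
= 77284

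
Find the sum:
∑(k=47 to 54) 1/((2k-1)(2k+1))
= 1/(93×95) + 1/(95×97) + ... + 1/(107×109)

Partial fractions: 1/((2k-1)(2k+1)) = (1/2)[1/(2k-1) - 1/(2k+1)]
The series telescopes:
= (1/2)[1/93 - 1/109]
= 8/10137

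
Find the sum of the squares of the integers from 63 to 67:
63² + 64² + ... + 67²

Use ∑_{k=1}^{n} k² = n(n+1)(2n+1)/6, then subtract the first 62 terms.
∑_{k=1}^{67} k² = 67×68×135/6 = 102510
∑_{k=1}^{62} k² = 62×63×125/6 = 81375
∑_{k=63}^{67} k² = 102510 - 81375 = 21135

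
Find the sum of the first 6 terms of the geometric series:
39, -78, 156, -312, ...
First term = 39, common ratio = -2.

Sₙ = a(1 - rⁿ) / (1 - r)
S_6 = 39(1 - (-2)^6) / (1 - (-2))
S_6 = 39(1 - 64) / (3)
S_6 = -819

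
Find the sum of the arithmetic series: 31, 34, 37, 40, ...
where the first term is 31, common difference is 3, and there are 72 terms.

Sₙ = n/2 × (first + last)
Last term = a + (n-1)d = 31 + (72-1)×3 = 244
S_72 = 72/2 × (31 + 244)
S_72 = 72/2 × 275 = 9900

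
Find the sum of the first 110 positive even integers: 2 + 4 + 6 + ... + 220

Sum of first n even numbers = n(n+1)
= 110×111
= 12210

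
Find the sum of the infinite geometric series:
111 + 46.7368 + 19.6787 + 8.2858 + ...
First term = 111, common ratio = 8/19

For |r| < 1, S = a / (1 - r)
S = 111 / (1 - (8/19))
S = 111 / (11/19)
S = 2109/11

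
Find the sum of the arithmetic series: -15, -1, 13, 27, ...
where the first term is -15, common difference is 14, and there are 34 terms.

Sₙ = n/2 × (first + last)
Last term = a + (n-1)d = -15 + (34-1)×14 = 447
S_34 = 34/2 × (-15 + 447)
S_34 = 34/2 × 432 = 7344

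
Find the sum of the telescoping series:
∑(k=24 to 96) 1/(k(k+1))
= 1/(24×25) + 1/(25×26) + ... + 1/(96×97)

Partial fractions: 1/(k(k+1)) = 1/k - 1/(k+1)
The series telescopes:
= (1/24 - 1/25) + (1/25 - 1/26) + ... + (1/96 - 1/97)
= 1/24 - 1/97
= 73/2328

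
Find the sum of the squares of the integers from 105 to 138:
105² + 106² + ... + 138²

Use ∑_{k=1}^{n} k² = n(n+1)(2n+1)/6, then subtract the first 104 terms.
∑_{k=1}^{138} k² = 138×139×277/6 = 885569
∑_{k=1}^{104} k² = 104×105×209/6 = 380380
∑_{k=105}^{138} k² = 885569 - 380380 = 505189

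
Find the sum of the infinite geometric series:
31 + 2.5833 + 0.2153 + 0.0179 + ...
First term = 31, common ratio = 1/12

For |r| < 1, S = a / (1 - r)
S = 31 / (1 - (1/12))
S = 31 / (11/12)
S = 372/11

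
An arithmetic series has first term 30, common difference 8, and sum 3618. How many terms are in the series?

Using S = n/2 × [2a + (n-1)d]
3618 = n/2 × [2(30) + (n-1)(8)]
3618 = n/2 × [60 + 8n - 8]
7236 = n × [52 + 8n]
8n² + (52)n - 7236 = 0
Discriminant: Δ = (52)² - 4(8)(-7236) = 2704 + 231552 = 234256
√Δ = 484
n = [-(52) + √Δ] / (2·8) = (-52 + 484) / 16 = 432 / 16 = 27
(The negative root is discarded since n must be a positive integer.)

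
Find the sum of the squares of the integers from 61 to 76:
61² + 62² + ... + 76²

Use ∑_{k=1}^{n} k² = n(n+1)(2n+1)/6, then subtract the first 60 terms.
∑_{k=1}^{76} k² = 76×77×153/6 = 149226
∑_{k=1}^{60} k² = 60×61×121/6 = 73810
∑_{k=61}^{76} k² = 149226 - 73810 = 75416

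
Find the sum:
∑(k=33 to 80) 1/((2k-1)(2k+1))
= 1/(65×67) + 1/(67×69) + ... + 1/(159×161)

Partial fractions: 1/((2k-1)(2k+1)) = (1/2)[1/(2k-1) - 1/(2k+1)]
The series telescopes:
= (1/2)[1/65 - 1/161]
= 48/10465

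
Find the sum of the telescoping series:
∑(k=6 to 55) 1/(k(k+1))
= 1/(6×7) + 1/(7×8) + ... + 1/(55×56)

Partial fractions: 1/(k(k+1)) = 1/k - 1/(k+1)
The series telescopes:
= (1/6 - 1/7) + (1/7 - 1/8) + ... + (1/55 - 1/56)
= 1/6 - 1/56
= 25/168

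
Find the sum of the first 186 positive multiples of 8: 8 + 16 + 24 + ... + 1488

Factor out 8: = 8(1 + 2 + ... + 186) = 8 × n(n+1)/2
= 8 × 186×187/2
= 8 × 17391
= 139128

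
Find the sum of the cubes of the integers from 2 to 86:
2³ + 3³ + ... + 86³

Use ∑_{k=1}^{n} k³ = [n(n+1)/2]², then subtract the first 1 terms.
∑_{k=1}^{86} k³ = [86×87/2]² = 3741² = 13995081
∑_{k=1}^{1} k³ = [1×2/2]² = 1² = 1
∑_{k=2}^{86} k³ = 13995081 - 1 = 13995080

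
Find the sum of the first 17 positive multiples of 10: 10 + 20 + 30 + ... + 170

Factor out 10: = 10(1 + 2 + ... + 17) = 10 × n(n+1)/2
= 10 × 17×18/2
= 10 × 153
= 1530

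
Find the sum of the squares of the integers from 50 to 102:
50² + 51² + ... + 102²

Use ∑_{k=1}^{n} k² = n(n+1)(2n+1)/6, then subtract the first 49 terms.
∑_{k=1}^{102} k² = 102×103×205/6 = 358955
∑_{k=1}^{49} k² = 49×50×99/6 = 40425
∑_{k=50}^{102} k² = 358955 - 40425 = 318530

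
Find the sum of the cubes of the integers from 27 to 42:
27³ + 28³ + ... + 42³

Use ∑_{k=1}^{n} k³ = [n(n+1)/2]², then subtract the first 26 terms.
∑_{k=1}^{42} k³ = [42×43/2]² = 903² = 815409
∑_{k=1}^{26} k³ = [26×27/2]² = 351² = 123201
∑_{k=27}^{42} k³ = 815409 - 123201 = 692208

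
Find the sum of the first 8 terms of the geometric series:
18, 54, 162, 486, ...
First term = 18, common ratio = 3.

Sₙ = a(1 - rⁿ) / (1 - r)
S_8 = 18(1 - 3^8) / (1 - 3)
S_8 = 18(1 - 6561) / (-2)
S_8 = 59040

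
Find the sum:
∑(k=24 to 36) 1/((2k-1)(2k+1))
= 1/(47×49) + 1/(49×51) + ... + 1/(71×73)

Partial fractions: 1/((2k-1)(2k+1)) = (1/2)[1/(2k-1) - 1/(2k+1)]
The series telescopes:
= (1/2)[1/47 - 1/73]
= 13/3431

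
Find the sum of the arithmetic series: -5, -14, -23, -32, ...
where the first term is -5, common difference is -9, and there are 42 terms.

Sₙ = n/2 × (first + last)
Last term = a + (n-1)d = -5 + (42-1)×(-9) = -374
S_42 = 42/2 × (-5 + (-374))
S_42 = 42/2 × (-379) = -7959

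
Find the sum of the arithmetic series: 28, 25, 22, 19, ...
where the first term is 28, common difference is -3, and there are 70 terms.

Sₙ = n/2 × (first + last)
Last term = a + (n-1)d = 28 + (70-1)×(-3) = -179
S_70 = 70/2 × (28 + (-179))
S_70 = 70/2 × (-151) = -5285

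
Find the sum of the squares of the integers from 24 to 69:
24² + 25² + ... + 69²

Use ∑_{k=1}^{n} k² = n(n+1)(2n+1)/6, then subtract the first 23 terms.
∑_{k=1}^{69} k² = 69×70×139/6 = 111895
∑_{k=1}^{23} k² = 23×24×47/6 = 4324
∑_{k=24}^{69} k² = 111895 - 4324 = 107571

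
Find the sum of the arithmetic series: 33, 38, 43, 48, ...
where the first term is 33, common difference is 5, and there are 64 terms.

Sₙ = n/2 × (first + last)
Last term = a + (n-1)d = 33 + (64-1)×5 = 348
S_64 = 64/2 × (33 + 348)
S_64 = 64/2 × 381 = 12192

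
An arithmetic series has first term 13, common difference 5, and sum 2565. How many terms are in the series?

Using S = n/2 × [2a + (n-1)d]
2565 = n/2 × [2(13) + (n-1)(5)]
2565 = n/2 × [26 + 5n - 5]
5130 = n × [21 + 5n]
5n² + (21)n - 5130 = 0
Discriminant: Δ = (21)² - 4(5)(-5130) = 441 + 102600 = 103041
√Δ = 321
n = [-(21) + √Δ] / (2·5) = (-21 + 321) / 10 = 300 / 10 = 30
(The negative root is discarded since n must be a positive integer.)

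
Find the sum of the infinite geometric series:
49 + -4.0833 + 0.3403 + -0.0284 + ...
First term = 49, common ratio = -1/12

For |r| < 1, S = a / (1 - r)
S = 49 / (1 - (-1/12))
S = 49 / (13/12)
S = 588/13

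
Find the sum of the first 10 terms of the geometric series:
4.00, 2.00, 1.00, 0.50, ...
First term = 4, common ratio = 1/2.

Sₙ = a(1 - rⁿ) / (1 - r)
S_10 = 4(1 - (1/2)^10) / (1 - (1/2))
S_10 = 4(1 - (1/1024)) / (1/2)
S_10 = 1023/128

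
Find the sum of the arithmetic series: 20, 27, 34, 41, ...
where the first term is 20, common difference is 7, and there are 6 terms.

Sₙ = n/2 × (first + last)
Last term = a + (n-1)d = 20 + (6-1)×7 = 55
S_6 = 6/2 × (20 + 55)
S_6 = 6/2 × 75 = 225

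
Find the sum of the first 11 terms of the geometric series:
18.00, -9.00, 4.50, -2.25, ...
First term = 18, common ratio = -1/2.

Sₙ = a(1 - rⁿ) / (1 - r)
S_11 = 18(1 - (-1/2)^11) / (1 - (-1/2))
S_11 = 18(1 - (-1/2048)) / (3/2)
S_11 = 6147/512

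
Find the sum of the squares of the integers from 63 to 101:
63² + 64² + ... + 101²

Use ∑_{k=1}^{n} k² = n(n+1)(2n+1)/6, then subtract the first 62 terms.
∑_{k=1}^{101} k² = 101×102×203/6 = 348551
∑_{k=1}^{62} k² = 62×63×125/6 = 81375
∑_{k=63}^{101} k² = 348551 - 81375 = 267176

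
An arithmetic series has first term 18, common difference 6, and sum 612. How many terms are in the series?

Using S = n/2 × [2a + (n-1)d]
612 = n/2 × [2(18) + (n-1)(6)]
612 = n/2 × [36 + 6n - 6]
1224 = n × [30 + 6n]
6n² + (30)n - 1224 = 0
Discriminant: Δ = (30)² - 4(6)(-1224) = 900 + 29376 = 30276
√Δ = 174
n = [-(30) + √Δ] / (2·6) = (-30 + 174) / 12 = 144 / 12 = 12
(The negative root is discarded since n must be a positive integer.)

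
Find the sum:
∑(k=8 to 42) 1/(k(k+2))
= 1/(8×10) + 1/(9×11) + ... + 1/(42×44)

Partial fractions: 1/(k(k+2)) = (1/2)[1/k - 1/(k+2)]
Telescoping leaves the first two and last two terms:
= (1/2)[1/8 + 1/9 - 1/43 - 1/44]
= 6475/68112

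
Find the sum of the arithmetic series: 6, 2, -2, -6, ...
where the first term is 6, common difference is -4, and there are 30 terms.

Sₙ = n/2 × (first + last)
Last term = a + (n-1)d = 6 + (30-1)×(-4) = -110
S_30 = 30/2 × (6 + (-110))
S_30 = 30/2 × (-104) = -1560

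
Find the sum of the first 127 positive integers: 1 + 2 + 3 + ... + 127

Formula: ∑k = n(n+1)/2
= 127×128/2
= 16256/2
= 8128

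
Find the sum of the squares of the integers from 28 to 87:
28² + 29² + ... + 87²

Use ∑_{k=1}^{n} k² = n(n+1)(2n+1)/6, then subtract the first 27 terms.
∑_{k=1}^{87} k² = 87×88×175/6 = 223300
∑_{k=1}^{27} k² = 27×28×55/6 = 6930
∑_{k=28}^{87} k² = 223300 - 6930 = 216370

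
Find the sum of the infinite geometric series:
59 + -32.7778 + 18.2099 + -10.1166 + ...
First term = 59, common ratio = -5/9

For |r| < 1, S = a / (1 - r)
S = 59 / (1 - (-5/9))
S = 59 / (14/9)
S = 531/14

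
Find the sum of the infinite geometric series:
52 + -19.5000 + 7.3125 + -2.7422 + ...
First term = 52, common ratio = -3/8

For |r| < 1, S = a / (1 - r)
S = 52 / (1 - (-3/8))
S = 52 / (11/8)
S = 416/11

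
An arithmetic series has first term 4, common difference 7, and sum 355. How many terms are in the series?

Using S = n/2 × [2a + (n-1)d]
355 = n/2 × [2(4) + (n-1)(7)]
355 = n/2 × [8 + 7n - 7]
710 = n × [1 + 7n]
7n² + (1)n - 710 = 0
Discriminant: Δ = (1)² - 4(7)(-710) = 1 + 19880 = 19881
√Δ = 141
n = [-(1) + √Δ] / (2·7) = (-1 + 141) / 14 = 140 / 14 = 10
(The negative root is discarded since n must be a positive integer.)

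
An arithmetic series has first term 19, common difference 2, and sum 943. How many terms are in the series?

Using S = n/2 × [2a + (n-1)d]
943 = n/2 × [2(19) + (n-1)(2)]
943 = n/2 × [38 + 2n - 2]
1886 = n × [36 + 2n]
2n² + (36)n - 1886 = 0
Discriminant: Δ = (36)² - 4(2)(-1886) = 1296 + 15088 = 16384
√Δ = 128
n = [-(36) + √Δ] / (2·2) = (-36 + 128) / 4 = 92 / 4 = 23
(The negative root is discarded since n must be a positive integer.)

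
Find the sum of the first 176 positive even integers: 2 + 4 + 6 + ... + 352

Sum of first n even numbers = n(n+1)
= 176×177
= 31152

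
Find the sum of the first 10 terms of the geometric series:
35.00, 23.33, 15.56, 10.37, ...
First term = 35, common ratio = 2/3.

Sₙ = a(1 - rⁿ) / (1 - r)
S_10 = 35(1 - (2/3)^10) / (1 - (2/3))
S_10 = 35(1 - (1024/59049)) / (1/3)
S_10 = 2030875/19683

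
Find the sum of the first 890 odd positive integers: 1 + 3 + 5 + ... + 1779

Sum of first n odd numbers = n²
= 890²
= 792100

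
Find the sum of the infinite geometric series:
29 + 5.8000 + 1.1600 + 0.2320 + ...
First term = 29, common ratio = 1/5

For |r| < 1, S = a / (1 - r)
S = 29 / (1 - (1/5))
S = 29 / (4/5)
S = 145/4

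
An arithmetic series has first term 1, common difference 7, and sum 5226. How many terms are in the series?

Using S = n/2 × [2a + (n-1)d]
5226 = n/2 × [2(1) + (n-1)(7)]
5226 = n/2 × [2 + 7n - 7]
10452 = n × [-5 + 7n]
7n² + (-5)n - 10452 = 0
Discriminant: Δ = (-5)² - 4(7)(-10452) = 25 + 292656 = 292681
√Δ = 541
n = [-(-5) + √Δ] / (2·7) = (5 + 541) / 14 = 546 / 14 = 39
(The negative root is discarded since n must be a positive integer.)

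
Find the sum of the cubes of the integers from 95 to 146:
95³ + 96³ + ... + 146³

Use ∑_{k=1}^{n} k³ = [n(n+1)/2]², then subtract the first 94 terms.
∑_{k=1}^{146} k³ = [146×147/2]² = 10731² = 115154361
∑_{k=1}^{94} k³ = [94×95/2]² = 4465² = 19936225
∑_{k=95}^{146} k³ = 115154361 - 19936225 = 95218136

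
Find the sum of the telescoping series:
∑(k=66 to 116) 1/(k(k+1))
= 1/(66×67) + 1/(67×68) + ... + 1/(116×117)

Partial fractions: 1/(k(k+1)) = 1/k - 1/(k+1)
The series telescopes:
= (1/66 - 1/67) + (1/67 - 1/68) + ... + (1/116 - 1/117)
= 1/66 - 1/117
= 17/2574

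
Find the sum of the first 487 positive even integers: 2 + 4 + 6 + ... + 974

Sum of first n even numbers = n(n+1)
= 487×488
= 237656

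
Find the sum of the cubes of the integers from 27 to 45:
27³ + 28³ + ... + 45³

Use ∑_{k=1}^{n} k³ = [n(n+1)/2]², then subtract the first 26 terms.
∑_{k=1}^{45} k³ = [45×46/2]² = 1035² = 1071225
∑_{k=1}^{26} k³ = [26×27/2]² = 351² = 123201
∑_{k=27}^{45} k³ = 1071225 - 123201 = 948024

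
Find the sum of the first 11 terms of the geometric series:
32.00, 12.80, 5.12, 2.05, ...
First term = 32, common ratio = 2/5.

Sₙ = a(1 - rⁿ) / (1 - r)
S_11 = 32(1 - (2/5)^11) / (1 - (2/5))
S_11 = 32(1 - (2048/48828125)) / (3/5)
S_11 = 520811488/9765625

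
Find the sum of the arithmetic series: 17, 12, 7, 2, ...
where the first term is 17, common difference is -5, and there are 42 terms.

Sₙ = n/2 × (first + last)
Last term = a + (n-1)d = 17 + (42-1)×(-5) = -188
S_42 = 42/2 × (17 + (-188))
S_42 = 42/2 × (-171) = -3591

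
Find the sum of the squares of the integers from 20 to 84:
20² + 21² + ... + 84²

Use ∑_{k=1}^{n} k² = n(n+1)(2n+1)/6, then subtract the first 19 terms.
∑_{k=1}^{84} k² = 84×85×169/6 = 201110
∑_{k=1}^{19} k² = 19×20×39/6 = 2470
∑_{k=20}^{84} k² = 201110 - 2470 = 198640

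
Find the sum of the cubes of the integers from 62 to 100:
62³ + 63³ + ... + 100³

Use ∑_{k=1}^{n} k³ = [n(n+1)/2]², then subtract the first 61 terms.
∑_{k=1}^{100} k³ = [100×101/2]² = 5050² = 25502500
∑_{k=1}^{61} k³ = [61×62/2]² = 1891² = 3575881
∑_{k=62}^{100} k³ = 25502500 - 3575881 = 21926619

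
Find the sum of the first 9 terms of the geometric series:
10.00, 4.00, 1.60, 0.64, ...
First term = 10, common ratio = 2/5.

Sₙ = a(1 - rⁿ) / (1 - r)
S_9 = 10(1 - (2/5)^9) / (1 - (2/5))
S_9 = 10(1 - (512/1953125)) / (3/5)
S_9 = 1301742/78125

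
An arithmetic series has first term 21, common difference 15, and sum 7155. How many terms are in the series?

Using S = n/2 × [2a + (n-1)d]
7155 = n/2 × [2(21) + (n-1)(15)]
7155 = n/2 × [42 + 15n - 15]
14310 = n × [27 + 15n]
15n² + (27)n - 14310 = 0
Discriminant: Δ = (27)² - 4(15)(-14310) = 729 + 858600 = 859329
√Δ = 927
n = [-(27) + √Δ] / (2·15) = (-27 + 927) / 30 = 900 / 30 = 30
(The negative root is discarded since n must be a positive integer.)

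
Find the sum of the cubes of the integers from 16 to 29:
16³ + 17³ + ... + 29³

Use ∑_{k=1}^{n} k³ = [n(n+1)/2]², then subtract the first 15 terms.
∑_{k=1}^{29} k³ = [29×30/2]² = 435² = 189225
∑_{k=1}^{15} k³ = [15×16/2]² = 120² = 14400
∑_{k=16}^{29} k³ = 189225 - 14400 = 174825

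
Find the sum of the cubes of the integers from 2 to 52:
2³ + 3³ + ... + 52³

Use ∑_{k=1}^{n} k³ = [n(n+1)/2]², then subtract the first 1 terms.
∑_{k=1}^{52} k³ = [52×53/2]² = 1378² = 1898884
∑_{k=1}^{1} k³ = [1×2/2]² = 1² = 1
∑_{k=2}^{52} k³ = 1898884 - 1 = 1898883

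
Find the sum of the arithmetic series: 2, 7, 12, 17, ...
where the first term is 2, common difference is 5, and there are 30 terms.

Sₙ = n/2 × (first + last)
Last term = a + (n-1)d = 2 + (30-1)×5 = 147
S_30 = 30/2 × (2 + 147)
S_30 = 30/2 × 149 = 2235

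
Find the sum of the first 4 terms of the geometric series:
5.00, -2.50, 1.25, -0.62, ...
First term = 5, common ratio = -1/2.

Sₙ = a(1 - rⁿ) / (1 - r)
S_4 = 5(1 - (-1/2)^4) / (1 - (-1/2))
S_4 = 5(1 - (1/16)) / (3/2)
S_4 = 25/8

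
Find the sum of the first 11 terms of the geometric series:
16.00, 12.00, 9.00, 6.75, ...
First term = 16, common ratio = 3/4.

Sₙ = a(1 - rⁿ) / (1 - r)
S_11 = 16(1 - (3/4)^11) / (1 - (3/4))
S_11 = 16(1 - (177147/4194304)) / (1/4)
S_11 = 4017157/65536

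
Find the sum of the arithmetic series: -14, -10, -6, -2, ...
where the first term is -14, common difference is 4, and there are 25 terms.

Sₙ = n/2 × (first + last)
Last term = a + (n-1)d = -14 + (25-1)×4 = 82
S_25 = 25/2 × (-14 + 82)
S_25 = 25/2 × 68 = 850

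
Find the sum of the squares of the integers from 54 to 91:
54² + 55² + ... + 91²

Use ∑_{k=1}^{n} k² = n(n+1)(2n+1)/6, then subtract the first 53 terms.
∑_{k=1}^{91} k² = 91×92×183/6 = 255346
∑_{k=1}^{53} k² = 53×54×107/6 = 51039
∑_{k=54}^{91} k² = 255346 - 51039 = 204307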